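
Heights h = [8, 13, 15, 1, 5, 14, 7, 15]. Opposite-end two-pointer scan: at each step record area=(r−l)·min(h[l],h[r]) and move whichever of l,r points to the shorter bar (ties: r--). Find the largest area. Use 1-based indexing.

max area = 78

[1,8] min(8,15)*7=56 best=56 * → l++
[2,8] min(13,15)*6=78 best=78 * → l++
[3,8] min(15,15)*5=75 best=78 → r--
[3,7] min(15,7)*4=28 best=78 → r--
[3,6] min(15,14)*3=42 best=78 → r--
[3,5] min(15,5)*2=10 best=78 → r--
[3,4] min(15,1)*1=1 best=78 → r--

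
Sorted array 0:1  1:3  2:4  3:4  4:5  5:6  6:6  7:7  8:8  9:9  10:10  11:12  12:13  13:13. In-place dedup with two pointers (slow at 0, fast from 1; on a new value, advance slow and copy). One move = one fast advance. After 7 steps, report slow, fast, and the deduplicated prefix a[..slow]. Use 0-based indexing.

slow=5, fast=8, prefix=[1, 3, 4, 5, 6, 7]

slow=0 fast=1: a[fast]=3≠a[slow]=1 write a[1]=3, slow++,fast++
slow=1 fast=2: a[fast]=4≠a[slow]=3 write a[2]=4, slow++,fast++
slow=2 fast=3: a[fast]=4=a[slow] dup, fast++
slow=2 fast=4: a[fast]=5≠a[slow]=4 write a[3]=5, slow++,fast++
slow=3 fast=5: a[fast]=6≠a[slow]=5 write a[4]=6, slow++,fast++
slow=4 fast=6: a[fast]=6=a[slow] dup, fast++
slow=4 fast=7: a[fast]=7≠a[slow]=6 write a[5]=7, slow++,fast++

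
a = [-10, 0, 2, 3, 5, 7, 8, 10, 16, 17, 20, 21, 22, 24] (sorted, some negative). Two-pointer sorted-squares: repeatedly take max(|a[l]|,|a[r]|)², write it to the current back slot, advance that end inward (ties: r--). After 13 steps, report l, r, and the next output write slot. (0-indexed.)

l=1, r=1, next write slot=0

[0,13] |-10|<=|24| out[13]=576 → r--
[0,12] |-10|<=|22| out[12]=484 → r--
[0,11] |-10|<=|21| out[11]=441 → r--
[0,10] |-10|<=|20| out[10]=400 → r--
[0,9] |-10|<=|17| out[9]=289 → r--
[0,8] |-10|<=|16| out[8]=256 → r--
[0,7] |-10|<=|10| out[7]=100 → r--
[0,6] |-10|>|8| out[6]=100 → l++
[1,6] |0|<=|8| out[5]=64 → r--
[1,5] |0|<=|7| out[4]=49 → r--
[1,4] |0|<=|5| out[3]=25 → r--
[1,3] |0|<=|3| out[2]=9 → r--
[1,2] |0|<=|2| out[1]=4 → r--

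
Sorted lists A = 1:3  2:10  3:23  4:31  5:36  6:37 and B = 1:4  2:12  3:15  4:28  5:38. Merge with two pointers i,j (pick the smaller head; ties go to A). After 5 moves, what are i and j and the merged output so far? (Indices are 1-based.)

i=1 j=1: A[i]=3<=B[j]=4 take 3, i++
i=2 j=1: A[i]=10>B[j]=4 take 4, j++
i=2 j=2: A[i]=10<=B[j]=12 take 10, i++
i=3 j=2: A[i]=23>B[j]=12 take 12, j++
i=3 j=3: A[i]=23>B[j]=15 take 15, j++

i=3, j=4, merged so far=[3, 4, 10, 12, 15]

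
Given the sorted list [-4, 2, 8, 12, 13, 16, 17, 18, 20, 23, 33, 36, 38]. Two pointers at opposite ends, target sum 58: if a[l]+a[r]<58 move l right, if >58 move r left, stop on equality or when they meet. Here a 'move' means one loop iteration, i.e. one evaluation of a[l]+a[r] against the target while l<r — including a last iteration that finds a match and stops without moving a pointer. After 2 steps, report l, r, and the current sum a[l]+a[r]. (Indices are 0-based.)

l=2, r=12, sum=46

l=0 r=12: -4+38=34 <58, l++
l=1 r=12: 2+38=40 <58, l++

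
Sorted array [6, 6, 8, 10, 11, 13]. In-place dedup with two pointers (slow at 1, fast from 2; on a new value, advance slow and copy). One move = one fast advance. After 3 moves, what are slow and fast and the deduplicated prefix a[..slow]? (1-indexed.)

slow=3, fast=5, prefix=[6, 8, 10]

(s=1,f=2) a[fast]=6=a[slow] dup → fast++
(s=1,f=3) a[fast]=8≠a[slow]=6 write a[2]=8 → slow++,fast++
(s=2,f=4) a[fast]=10≠a[slow]=8 write a[3]=10 → slow++,fast++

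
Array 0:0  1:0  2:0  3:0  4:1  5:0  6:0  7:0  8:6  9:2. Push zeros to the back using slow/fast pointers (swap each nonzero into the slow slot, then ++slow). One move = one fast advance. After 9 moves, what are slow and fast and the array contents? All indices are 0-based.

(s=0,f=0) a[fast]=0 → fast++
(s=0,f=1) a[fast]=0 → fast++
(s=0,f=2) a[fast]=0 → fast++
(s=0,f=3) a[fast]=0 → fast++
(s=0,f=4) a[fast]=1≠0 swap→a[0]=1 → slow++,fast++
(s=1,f=5) a[fast]=0 → fast++
(s=1,f=6) a[fast]=0 → fast++
(s=1,f=7) a[fast]=0 → fast++
(s=1,f=8) a[fast]=6≠0 swap→a[1]=6 → slow++,fast++

slow=2, fast=9, a=[1, 6, 0, 0, 0, 0, 0, 0, 0, 2]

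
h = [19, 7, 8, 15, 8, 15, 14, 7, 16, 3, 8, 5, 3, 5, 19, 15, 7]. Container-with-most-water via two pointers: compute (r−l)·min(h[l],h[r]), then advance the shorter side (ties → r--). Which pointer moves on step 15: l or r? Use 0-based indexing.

r

[0,16] min(19,7)*16=112 best=112 * → r--
[0,15] min(19,15)*15=225 best=225 * → r--
[0,14] min(19,19)*14=266 best=266 * → r--
[0,13] min(19,5)*13=65 best=266 → r--
[0,12] min(19,3)*12=36 best=266 → r--
[0,11] min(19,5)*11=55 best=266 → r--
[0,10] min(19,8)*10=80 best=266 → r--
[0,9] min(19,3)*9=27 best=266 → r--
[0,8] min(19,16)*8=128 best=266 → r--
[0,7] min(19,7)*7=49 best=266 → r--
[0,6] min(19,14)*6=84 best=266 → r--
[0,5] min(19,15)*5=75 best=266 → r--
[0,4] min(19,8)*4=32 best=266 → r--
[0,3] min(19,15)*3=45 best=266 → r--
[0,2] min(19,8)*2=16 best=266 → r--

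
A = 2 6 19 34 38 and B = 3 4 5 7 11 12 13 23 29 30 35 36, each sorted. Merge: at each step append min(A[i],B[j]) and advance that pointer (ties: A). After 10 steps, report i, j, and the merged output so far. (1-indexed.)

i=1 j=1: A[i]=2<=B[j]=3 take 2, i++
i=2 j=1: A[i]=6>B[j]=3 take 3, j++
i=2 j=2: A[i]=6>B[j]=4 take 4, j++
i=2 j=3: A[i]=6>B[j]=5 take 5, j++
i=2 j=4: A[i]=6<=B[j]=7 take 6, i++
i=3 j=4: A[i]=19>B[j]=7 take 7, j++
i=3 j=5: A[i]=19>B[j]=11 take 11, j++
i=3 j=6: A[i]=19>B[j]=12 take 12, j++
i=3 j=7: A[i]=19>B[j]=13 take 13, j++
i=3 j=8: A[i]=19<=B[j]=23 take 19, i++

i=4, j=8, merged so far=[2, 3, 4, 5, 6, 7, 11, 12, 13, 19]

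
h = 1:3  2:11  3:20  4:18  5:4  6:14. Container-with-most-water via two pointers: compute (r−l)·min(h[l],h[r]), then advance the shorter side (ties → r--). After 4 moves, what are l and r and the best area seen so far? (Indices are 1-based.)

l=3, r=4, best area=44

l=1 r=6: min(3,14)*5=15 best=15 *, l++
l=2 r=6: min(11,14)*4=44 best=44 *, l++
l=3 r=6: min(20,14)*3=42 best=44, r--
l=3 r=5: min(20,4)*2=8 best=44, r--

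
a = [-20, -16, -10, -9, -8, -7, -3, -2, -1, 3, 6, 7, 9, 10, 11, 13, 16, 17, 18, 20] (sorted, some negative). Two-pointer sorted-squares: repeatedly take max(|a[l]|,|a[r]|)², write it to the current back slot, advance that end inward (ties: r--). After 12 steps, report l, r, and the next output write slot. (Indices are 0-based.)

l=0 r=19: |-20|<=|20| out[19]=400, r--
l=0 r=18: |-20|>|18| out[18]=400, l++
l=1 r=18: |-16|<=|18| out[17]=324, r--
l=1 r=17: |-16|<=|17| out[16]=289, r--
l=1 r=16: |-16|<=|16| out[15]=256, r--
l=1 r=15: |-16|>|13| out[14]=256, l++
l=2 r=15: |-10|<=|13| out[13]=169, r--
l=2 r=14: |-10|<=|11| out[12]=121, r--
l=2 r=13: |-10|<=|10| out[11]=100, r--
l=2 r=12: |-10|>|9| out[10]=100, l++
l=3 r=12: |-9|<=|9| out[9]=81, r--
l=3 r=11: |-9|>|7| out[8]=81, l++

l=4, r=11, next write slot=7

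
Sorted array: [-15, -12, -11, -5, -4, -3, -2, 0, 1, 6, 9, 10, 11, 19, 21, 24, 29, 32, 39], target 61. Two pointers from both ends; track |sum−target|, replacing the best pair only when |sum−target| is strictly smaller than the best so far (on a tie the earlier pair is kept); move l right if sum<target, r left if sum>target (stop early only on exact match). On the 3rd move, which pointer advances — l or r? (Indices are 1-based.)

[1,19] -15+39=24 d=37 * → l++
[2,19] -12+39=27 d=34 * → l++
[3,19] -11+39=28 d=33 * → l++

l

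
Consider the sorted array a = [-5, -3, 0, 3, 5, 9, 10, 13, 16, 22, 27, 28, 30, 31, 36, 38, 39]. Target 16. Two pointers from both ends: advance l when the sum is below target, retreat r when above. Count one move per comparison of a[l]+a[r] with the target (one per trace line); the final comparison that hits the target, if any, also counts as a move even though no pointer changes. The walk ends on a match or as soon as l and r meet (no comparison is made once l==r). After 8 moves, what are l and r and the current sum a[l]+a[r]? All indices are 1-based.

l=1, r=9, sum=11

[1,17] -5+39=34 >16 → r--
[1,16] -5+38=33 >16 → r--
[1,15] -5+36=31 >16 → r--
[1,14] -5+31=26 >16 → r--
[1,13] -5+30=25 >16 → r--
[1,12] -5+28=23 >16 → r--
[1,11] -5+27=22 >16 → r--
[1,10] -5+22=17 >16 → r--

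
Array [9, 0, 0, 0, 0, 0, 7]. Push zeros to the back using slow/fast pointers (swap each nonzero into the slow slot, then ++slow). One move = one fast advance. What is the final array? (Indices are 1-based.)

slow=1 fast=1: a[fast]=9≠0 swap→a[1]=9, slow++,fast++
slow=2 fast=2: a[fast]=0, fast++
slow=2 fast=3: a[fast]=0, fast++
slow=2 fast=4: a[fast]=0, fast++
slow=2 fast=5: a[fast]=0, fast++
slow=2 fast=6: a[fast]=0, fast++
slow=2 fast=7: a[fast]=7≠0 swap→a[2]=7, slow++,fast++

[9, 7, 0, 0, 0, 0, 0]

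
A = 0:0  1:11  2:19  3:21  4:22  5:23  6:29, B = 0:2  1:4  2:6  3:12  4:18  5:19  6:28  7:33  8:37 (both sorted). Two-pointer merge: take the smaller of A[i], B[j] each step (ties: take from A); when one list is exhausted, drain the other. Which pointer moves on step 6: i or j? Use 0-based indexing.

j

[i=0,j=0] A[i]=0<=B[j]=2 take 0 → i++
[i=1,j=0] A[i]=11>B[j]=2 take 2 → j++
[i=1,j=1] A[i]=11>B[j]=4 take 4 → j++
[i=1,j=2] A[i]=11>B[j]=6 take 6 → j++
[i=1,j=3] A[i]=11<=B[j]=12 take 11 → i++
[i=2,j=3] A[i]=19>B[j]=12 take 12 → j++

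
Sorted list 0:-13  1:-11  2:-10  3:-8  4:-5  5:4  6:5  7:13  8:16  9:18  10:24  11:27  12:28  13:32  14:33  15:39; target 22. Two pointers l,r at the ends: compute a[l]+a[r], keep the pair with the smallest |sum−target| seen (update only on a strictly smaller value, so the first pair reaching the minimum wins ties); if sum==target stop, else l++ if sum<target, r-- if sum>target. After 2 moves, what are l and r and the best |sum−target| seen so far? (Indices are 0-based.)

l=0 r=15: -13+39=26 d=4 *, r--
l=0 r=14: -13+33=20 d=2 *, l++

l=1, r=14, best |Δ|=2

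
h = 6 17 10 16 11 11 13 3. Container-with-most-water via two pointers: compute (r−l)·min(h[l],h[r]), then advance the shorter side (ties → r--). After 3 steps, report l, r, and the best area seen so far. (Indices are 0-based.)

l=0 r=7: min(6,3)*7=21 best=21 *, r--
l=0 r=6: min(6,13)*6=36 best=36 *, l++
l=1 r=6: min(17,13)*5=65 best=65 *, r--

l=1, r=5, best area=65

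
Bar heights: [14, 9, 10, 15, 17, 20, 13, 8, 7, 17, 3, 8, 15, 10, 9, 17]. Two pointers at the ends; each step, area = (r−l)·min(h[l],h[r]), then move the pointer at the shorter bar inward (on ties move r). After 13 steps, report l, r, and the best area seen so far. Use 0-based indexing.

l=4, r=6, best area=210

[0,15] min(14,17)*15=210 best=210 * → l++
[1,15] min(9,17)*14=126 best=210 → l++
[2,15] min(10,17)*13=130 best=210 → l++
[3,15] min(15,17)*12=180 best=210 → l++
[4,15] min(17,17)*11=187 best=210 → r--
[4,14] min(17,9)*10=90 best=210 → r--
[4,13] min(17,10)*9=90 best=210 → r--
[4,12] min(17,15)*8=120 best=210 → r--
[4,11] min(17,8)*7=56 best=210 → r--
[4,10] min(17,3)*6=18 best=210 → r--
[4,9] min(17,17)*5=85 best=210 → r--
[4,8] min(17,7)*4=28 best=210 → r--
[4,7] min(17,8)*3=24 best=210 → r--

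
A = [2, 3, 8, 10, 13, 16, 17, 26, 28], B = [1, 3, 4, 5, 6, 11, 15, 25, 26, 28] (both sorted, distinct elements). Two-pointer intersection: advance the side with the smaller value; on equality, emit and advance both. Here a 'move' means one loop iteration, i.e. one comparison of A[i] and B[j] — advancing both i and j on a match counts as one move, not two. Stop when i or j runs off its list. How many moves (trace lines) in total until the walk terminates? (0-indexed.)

16 moves

[i=0,j=0] 2>1 → j++
[i=0,j=1] 2<3 → i++
[i=1,j=1] 3==3 emit → i++,j++
[i=2,j=2] 8>4 → j++
[i=2,j=3] 8>5 → j++
[i=2,j=4] 8>6 → j++
[i=2,j=5] 8<11 → i++
[i=3,j=5] 10<11 → i++
[i=4,j=5] 13>11 → j++
[i=4,j=6] 13<15 → i++
[i=5,j=6] 16>15 → j++
[i=5,j=7] 16<25 → i++
[i=6,j=7] 17<25 → i++
[i=7,j=7] 26>25 → j++
[i=7,j=8] 26==26 emit → i++,j++
[i=8,j=9] 28==28 emit → i++,j++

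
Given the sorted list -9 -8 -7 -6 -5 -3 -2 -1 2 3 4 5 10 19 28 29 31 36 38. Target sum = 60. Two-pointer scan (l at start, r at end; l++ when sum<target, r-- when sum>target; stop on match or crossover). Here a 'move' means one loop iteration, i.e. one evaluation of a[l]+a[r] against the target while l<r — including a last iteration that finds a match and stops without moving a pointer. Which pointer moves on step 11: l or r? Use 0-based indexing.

[0,18] -9+38=29 <60 → l++
[1,18] -8+38=30 <60 → l++
[2,18] -7+38=31 <60 → l++
[3,18] -6+38=32 <60 → l++
[4,18] -5+38=33 <60 → l++
[5,18] -3+38=35 <60 → l++
[6,18] -2+38=36 <60 → l++
[7,18] -1+38=37 <60 → l++
[8,18] 2+38=40 <60 → l++
[9,18] 3+38=41 <60 → l++
[10,18] 4+38=42 <60 → l++

l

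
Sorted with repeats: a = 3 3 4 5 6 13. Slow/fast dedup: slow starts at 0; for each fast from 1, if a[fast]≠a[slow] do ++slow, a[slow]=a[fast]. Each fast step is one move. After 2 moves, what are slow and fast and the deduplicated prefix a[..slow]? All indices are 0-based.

slow=0 fast=1: a[fast]=3=a[slow] dup, fast++
slow=0 fast=2: a[fast]=4≠a[slow]=3 write a[1]=4, slow++,fast++

slow=1, fast=3, prefix=[3, 4]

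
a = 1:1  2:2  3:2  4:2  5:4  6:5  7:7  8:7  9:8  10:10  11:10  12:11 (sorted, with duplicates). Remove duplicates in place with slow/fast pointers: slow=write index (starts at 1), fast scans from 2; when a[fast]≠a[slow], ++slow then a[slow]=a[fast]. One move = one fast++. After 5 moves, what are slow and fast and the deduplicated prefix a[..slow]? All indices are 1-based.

slow=4, fast=7, prefix=[1, 2, 4, 5]

slow=1 fast=2: a[fast]=2≠a[slow]=1 write a[2]=2, slow++,fast++
slow=2 fast=3: a[fast]=2=a[slow] dup, fast++
slow=2 fast=4: a[fast]=2=a[slow] dup, fast++
slow=2 fast=5: a[fast]=4≠a[slow]=2 write a[3]=4, slow++,fast++
slow=3 fast=6: a[fast]=5≠a[slow]=4 write a[4]=5, slow++,fast++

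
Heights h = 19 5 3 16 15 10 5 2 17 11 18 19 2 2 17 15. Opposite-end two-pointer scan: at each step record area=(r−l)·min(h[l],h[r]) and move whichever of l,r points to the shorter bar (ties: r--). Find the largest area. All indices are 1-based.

max area = 238

l=1 r=16: min(19,15)*15=225 best=225 *, r--
l=1 r=15: min(19,17)*14=238 best=238 *, r--
l=1 r=14: min(19,2)*13=26 best=238, r--
l=1 r=13: min(19,2)*12=24 best=238, r--
l=1 r=12: min(19,19)*11=209 best=238, r--
l=1 r=11: min(19,18)*10=180 best=238, r--
l=1 r=10: min(19,11)*9=99 best=238, r--
l=1 r=9: min(19,17)*8=136 best=238, r--
l=1 r=8: min(19,2)*7=14 best=238, r--
l=1 r=7: min(19,5)*6=30 best=238, r--
l=1 r=6: min(19,10)*5=50 best=238, r--
l=1 r=5: min(19,15)*4=60 best=238, r--
l=1 r=4: min(19,16)*3=48 best=238, r--
l=1 r=3: min(19,3)*2=6 best=238, r--
l=1 r=2: min(19,5)*1=5 best=238, r--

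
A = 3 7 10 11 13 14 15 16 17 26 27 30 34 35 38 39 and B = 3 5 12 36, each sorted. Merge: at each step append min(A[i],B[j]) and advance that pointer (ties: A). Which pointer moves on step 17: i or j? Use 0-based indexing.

i=0 j=0: A[i]=3<=B[j]=3 take 3, i++
i=1 j=0: A[i]=7>B[j]=3 take 3, j++
i=1 j=1: A[i]=7>B[j]=5 take 5, j++
i=1 j=2: A[i]=7<=B[j]=12 take 7, i++
i=2 j=2: A[i]=10<=B[j]=12 take 10, i++
i=3 j=2: A[i]=11<=B[j]=12 take 11, i++
i=4 j=2: A[i]=13>B[j]=12 take 12, j++
i=4 j=3: A[i]=13<=B[j]=36 take 13, i++
i=5 j=3: A[i]=14<=B[j]=36 take 14, i++
i=6 j=3: A[i]=15<=B[j]=36 take 15, i++
i=7 j=3: A[i]=16<=B[j]=36 take 16, i++
i=8 j=3: A[i]=17<=B[j]=36 take 17, i++
i=9 j=3: A[i]=26<=B[j]=36 take 26, i++
i=10 j=3: A[i]=27<=B[j]=36 take 27, i++
i=11 j=3: A[i]=30<=B[j]=36 take 30, i++
i=12 j=3: A[i]=34<=B[j]=36 take 34, i++
i=13 j=3: A[i]=35<=B[j]=36 take 35, i++

i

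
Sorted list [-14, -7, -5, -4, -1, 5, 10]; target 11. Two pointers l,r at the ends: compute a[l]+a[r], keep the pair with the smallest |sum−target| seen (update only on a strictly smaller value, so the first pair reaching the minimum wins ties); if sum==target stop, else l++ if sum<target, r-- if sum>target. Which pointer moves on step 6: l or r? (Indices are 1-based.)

[1,7] -14+10=-4 d=15 * → l++
[2,7] -7+10=3 d=8 * → l++
[3,7] -5+10=5 d=6 * → l++
[4,7] -4+10=6 d=5 * → l++
[5,7] -1+10=9 d=2 * → l++
[6,7] 5+10=15 d=4 → r--

r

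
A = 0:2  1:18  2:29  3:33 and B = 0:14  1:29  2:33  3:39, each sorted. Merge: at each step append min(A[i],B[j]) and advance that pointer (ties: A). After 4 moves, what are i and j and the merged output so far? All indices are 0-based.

i=0 j=0: A[i]=2<=B[j]=14 take 2, i++
i=1 j=0: A[i]=18>B[j]=14 take 14, j++
i=1 j=1: A[i]=18<=B[j]=29 take 18, i++
i=2 j=1: A[i]=29<=B[j]=29 take 29, i++

i=3, j=1, merged so far=[2, 14, 18, 29]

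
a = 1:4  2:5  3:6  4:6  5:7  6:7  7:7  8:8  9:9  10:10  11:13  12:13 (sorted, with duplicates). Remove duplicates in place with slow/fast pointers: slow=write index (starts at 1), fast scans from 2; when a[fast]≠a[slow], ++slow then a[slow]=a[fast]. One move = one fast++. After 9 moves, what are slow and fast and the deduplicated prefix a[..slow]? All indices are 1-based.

slow=1 fast=2: a[fast]=5≠a[slow]=4 write a[2]=5, slow++,fast++
slow=2 fast=3: a[fast]=6≠a[slow]=5 write a[3]=6, slow++,fast++
slow=3 fast=4: a[fast]=6=a[slow] dup, fast++
slow=3 fast=5: a[fast]=7≠a[slow]=6 write a[4]=7, slow++,fast++
slow=4 fast=6: a[fast]=7=a[slow] dup, fast++
slow=4 fast=7: a[fast]=7=a[slow] dup, fast++
slow=4 fast=8: a[fast]=8≠a[slow]=7 write a[5]=8, slow++,fast++
slow=5 fast=9: a[fast]=9≠a[slow]=8 write a[6]=9, slow++,fast++
slow=6 fast=10: a[fast]=10≠a[slow]=9 write a[7]=10, slow++,fast++

slow=7, fast=11, prefix=[4, 5, 6, 7, 8, 9, 10]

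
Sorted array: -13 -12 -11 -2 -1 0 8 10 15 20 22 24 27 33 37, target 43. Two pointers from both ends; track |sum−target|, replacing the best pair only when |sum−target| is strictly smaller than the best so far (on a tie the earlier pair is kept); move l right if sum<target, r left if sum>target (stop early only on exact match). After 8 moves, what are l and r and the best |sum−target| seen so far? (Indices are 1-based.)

[1,15] -13+37=24 d=19 * → l++
[2,15] -12+37=25 d=18 * → l++
[3,15] -11+37=26 d=17 * → l++
[4,15] -2+37=35 d=8 * → l++
[5,15] -1+37=36 d=7 * → l++
[6,15] 0+37=37 d=6 * → l++
[7,15] 8+37=45 d=2 * → r--
[7,14] 8+33=41 d=2 → l++

l=8, r=14, best |Δ|=2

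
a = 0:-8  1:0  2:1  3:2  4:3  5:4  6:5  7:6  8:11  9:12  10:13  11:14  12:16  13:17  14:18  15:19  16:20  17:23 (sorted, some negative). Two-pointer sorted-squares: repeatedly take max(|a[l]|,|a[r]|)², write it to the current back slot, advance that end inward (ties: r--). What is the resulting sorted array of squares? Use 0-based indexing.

[0,17] |-8|<=|23| out[17]=529 → r--
[0,16] |-8|<=|20| out[16]=400 → r--
[0,15] |-8|<=|19| out[15]=361 → r--
[0,14] |-8|<=|18| out[14]=324 → r--
[0,13] |-8|<=|17| out[13]=289 → r--
[0,12] |-8|<=|16| out[12]=256 → r--
[0,11] |-8|<=|14| out[11]=196 → r--
[0,10] |-8|<=|13| out[10]=169 → r--
[0,9] |-8|<=|12| out[9]=144 → r--
[0,8] |-8|<=|11| out[8]=121 → r--
[0,7] |-8|>|6| out[7]=64 → l++
[1,7] |0|<=|6| out[6]=36 → r--
[1,6] |0|<=|5| out[5]=25 → r--
[1,5] |0|<=|4| out[4]=16 → r--
[1,4] |0|<=|3| out[3]=9 → r--
[1,3] |0|<=|2| out[2]=4 → r--
[1,2] |0|<=|1| out[1]=1 → r--
[1,1] |0|<=|0| out[0]=0 → r--

[0, 1, 4, 9, 16, 25, 36, 64, 121, 144, 169, 196, 256, 289, 324, 361, 400, 529]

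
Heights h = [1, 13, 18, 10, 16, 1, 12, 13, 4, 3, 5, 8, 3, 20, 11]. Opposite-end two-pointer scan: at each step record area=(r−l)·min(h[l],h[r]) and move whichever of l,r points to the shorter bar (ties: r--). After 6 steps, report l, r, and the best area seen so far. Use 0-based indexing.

l=0 r=14: min(1,11)*14=14 best=14 *, l++
l=1 r=14: min(13,11)*13=143 best=143 *, r--
l=1 r=13: min(13,20)*12=156 best=156 *, l++
l=2 r=13: min(18,20)*11=198 best=198 *, l++
l=3 r=13: min(10,20)*10=100 best=198, l++
l=4 r=13: min(16,20)*9=144 best=198, l++

l=5, r=13, best area=198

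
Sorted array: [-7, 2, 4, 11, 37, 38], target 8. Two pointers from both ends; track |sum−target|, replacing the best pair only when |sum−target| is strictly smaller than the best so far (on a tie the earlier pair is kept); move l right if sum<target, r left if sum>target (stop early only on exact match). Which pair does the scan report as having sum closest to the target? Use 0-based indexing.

pair (2, 4) with sum 6 (|Δ|=2)

l=0 r=5: -7+38=31 d=23 *, r--
l=0 r=4: -7+37=30 d=22 *, r--
l=0 r=3: -7+11=4 d=4 *, l++
l=1 r=3: 2+11=13 d=5, r--
l=1 r=2: 2+4=6 d=2 *, l++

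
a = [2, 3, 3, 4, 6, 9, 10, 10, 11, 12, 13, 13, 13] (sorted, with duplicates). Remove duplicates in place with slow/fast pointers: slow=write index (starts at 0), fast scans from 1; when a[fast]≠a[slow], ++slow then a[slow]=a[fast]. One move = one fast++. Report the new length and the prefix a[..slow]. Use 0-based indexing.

length 9; prefix = [2, 3, 4, 6, 9, 10, 11, 12, 13]

(s=0,f=1) a[fast]=3≠a[slow]=2 write a[1]=3 → slow++,fast++
(s=1,f=2) a[fast]=3=a[slow] dup → fast++
(s=1,f=3) a[fast]=4≠a[slow]=3 write a[2]=4 → slow++,fast++
(s=2,f=4) a[fast]=6≠a[slow]=4 write a[3]=6 → slow++,fast++
(s=3,f=5) a[fast]=9≠a[slow]=6 write a[4]=9 → slow++,fast++
(s=4,f=6) a[fast]=10≠a[slow]=9 write a[5]=10 → slow++,fast++
(s=5,f=7) a[fast]=10=a[slow] dup → fast++
(s=5,f=8) a[fast]=11≠a[slow]=10 write a[6]=11 → slow++,fast++
(s=6,f=9) a[fast]=12≠a[slow]=11 write a[7]=12 → slow++,fast++
(s=7,f=10) a[fast]=13≠a[slow]=12 write a[8]=13 → slow++,fast++
(s=8,f=11) a[fast]=13=a[slow] dup → fast++
(s=8,f=12) a[fast]=13=a[slow] dup → fast++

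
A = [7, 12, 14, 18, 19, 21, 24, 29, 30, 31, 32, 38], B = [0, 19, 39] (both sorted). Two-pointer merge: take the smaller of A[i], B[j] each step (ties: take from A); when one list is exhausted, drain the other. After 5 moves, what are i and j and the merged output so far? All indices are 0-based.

[i=0,j=0] A[i]=7>B[j]=0 take 0 → j++
[i=0,j=1] A[i]=7<=B[j]=19 take 7 → i++
[i=1,j=1] A[i]=12<=B[j]=19 take 12 → i++
[i=2,j=1] A[i]=14<=B[j]=19 take 14 → i++
[i=3,j=1] A[i]=18<=B[j]=19 take 18 → i++

i=4, j=1, merged so far=[0, 7, 12, 14, 18]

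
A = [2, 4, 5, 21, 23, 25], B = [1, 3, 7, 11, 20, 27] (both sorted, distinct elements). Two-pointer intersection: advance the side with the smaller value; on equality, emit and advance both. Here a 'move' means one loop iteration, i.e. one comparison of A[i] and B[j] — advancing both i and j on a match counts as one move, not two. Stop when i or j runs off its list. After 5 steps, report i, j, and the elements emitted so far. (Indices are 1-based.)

i=1 j=1: 2>1, j++
i=1 j=2: 2<3, i++
i=2 j=2: 4>3, j++
i=2 j=3: 4<7, i++
i=3 j=3: 5<7, i++

i=4, j=3, emitted=[]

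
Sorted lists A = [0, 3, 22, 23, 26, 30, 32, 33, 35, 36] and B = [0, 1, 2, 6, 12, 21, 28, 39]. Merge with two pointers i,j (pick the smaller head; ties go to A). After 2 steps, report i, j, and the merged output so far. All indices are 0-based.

i=1, j=1, merged so far=[0, 0]

i=0 j=0: A[i]=0<=B[j]=0 take 0, i++
i=1 j=0: A[i]=3>B[j]=0 take 0, j++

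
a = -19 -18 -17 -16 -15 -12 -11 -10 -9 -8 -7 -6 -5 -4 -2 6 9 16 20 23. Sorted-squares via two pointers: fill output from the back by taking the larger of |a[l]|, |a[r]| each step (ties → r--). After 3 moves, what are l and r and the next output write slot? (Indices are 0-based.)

l=0 r=19: |-19|<=|23| out[19]=529, r--
l=0 r=18: |-19|<=|20| out[18]=400, r--
l=0 r=17: |-19|>|16| out[17]=361, l++

l=1, r=17, next write slot=16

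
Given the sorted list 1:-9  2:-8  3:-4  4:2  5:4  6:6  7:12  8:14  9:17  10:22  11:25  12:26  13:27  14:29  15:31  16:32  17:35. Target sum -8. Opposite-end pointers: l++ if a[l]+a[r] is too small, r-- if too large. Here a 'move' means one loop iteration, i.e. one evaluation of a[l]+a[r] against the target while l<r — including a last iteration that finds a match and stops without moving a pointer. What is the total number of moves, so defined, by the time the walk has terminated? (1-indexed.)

l=1 r=17: -9+35=26 >-8, r--
l=1 r=16: -9+32=23 >-8, r--
l=1 r=15: -9+31=22 >-8, r--
l=1 r=14: -9+29=20 >-8, r--
l=1 r=13: -9+27=18 >-8, r--
l=1 r=12: -9+26=17 >-8, r--
l=1 r=11: -9+25=16 >-8, r--
l=1 r=10: -9+22=13 >-8, r--
l=1 r=9: -9+17=8 >-8, r--
l=1 r=8: -9+14=5 >-8, r--
l=1 r=7: -9+12=3 >-8, r--
l=1 r=6: -9+6=-3 >-8, r--
l=1 r=5: -9+4=-5 >-8, r--
l=1 r=4: -9+2=-7 >-8, r--
l=1 r=3: -9+-4=-13 <-8, l++
l=2 r=3: -8+-4=-12 <-8, l++

16 moves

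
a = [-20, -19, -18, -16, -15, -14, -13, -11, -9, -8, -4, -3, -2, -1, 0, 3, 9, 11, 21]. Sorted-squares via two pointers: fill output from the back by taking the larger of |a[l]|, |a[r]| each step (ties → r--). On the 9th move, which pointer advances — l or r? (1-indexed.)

r

[1,19] |-20|<=|21| out[19]=441 → r--
[1,18] |-20|>|11| out[18]=400 → l++
[2,18] |-19|>|11| out[17]=361 → l++
[3,18] |-18|>|11| out[16]=324 → l++
[4,18] |-16|>|11| out[15]=256 → l++
[5,18] |-15|>|11| out[14]=225 → l++
[6,18] |-14|>|11| out[13]=196 → l++
[7,18] |-13|>|11| out[12]=169 → l++
[8,18] |-11|<=|11| out[11]=121 → r--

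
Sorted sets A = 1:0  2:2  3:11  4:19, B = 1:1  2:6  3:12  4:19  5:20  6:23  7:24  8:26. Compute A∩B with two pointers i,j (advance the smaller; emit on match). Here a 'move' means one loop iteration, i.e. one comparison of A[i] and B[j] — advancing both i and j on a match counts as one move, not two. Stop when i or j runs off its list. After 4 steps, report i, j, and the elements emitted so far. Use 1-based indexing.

i=1 j=1: 0<1, i++
i=2 j=1: 2>1, j++
i=2 j=2: 2<6, i++
i=3 j=2: 11>6, j++

i=3, j=3, emitted=[]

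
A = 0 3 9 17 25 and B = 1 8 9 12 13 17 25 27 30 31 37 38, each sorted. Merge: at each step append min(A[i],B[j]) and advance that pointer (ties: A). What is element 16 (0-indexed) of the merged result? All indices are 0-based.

merged[16] = 38

i=0 j=0: A[i]=0<=B[j]=1 take 0, i++
i=1 j=0: A[i]=3>B[j]=1 take 1, j++
i=1 j=1: A[i]=3<=B[j]=8 take 3, i++
i=2 j=1: A[i]=9>B[j]=8 take 8, j++
i=2 j=2: A[i]=9<=B[j]=9 take 9, i++
i=3 j=2: A[i]=17>B[j]=9 take 9, j++
i=3 j=3: A[i]=17>B[j]=12 take 12, j++
i=3 j=4: A[i]=17>B[j]=13 take 13, j++
i=3 j=5: A[i]=17<=B[j]=17 take 17, i++
i=4 j=5: A[i]=25>B[j]=17 take 17, j++
i=4 j=6: A[i]=25<=B[j]=25 take 25, i++
i=5 j=6: A done, take B[j]=25, j++
i=5 j=7: A done, take B[j]=27, j++
i=5 j=8: A done, take B[j]=30, j++
i=5 j=9: A done, take B[j]=31, j++
i=5 j=10: A done, take B[j]=37, j++
i=5 j=11: A done, take B[j]=38, j++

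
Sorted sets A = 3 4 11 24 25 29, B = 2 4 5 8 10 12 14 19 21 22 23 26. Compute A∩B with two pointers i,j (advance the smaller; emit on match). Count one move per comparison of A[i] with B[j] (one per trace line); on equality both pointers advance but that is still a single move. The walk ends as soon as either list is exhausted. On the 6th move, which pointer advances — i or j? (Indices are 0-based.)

j

i=0 j=0: 3>2, j++
i=0 j=1: 3<4, i++
i=1 j=1: 4==4 emit, i++,j++
i=2 j=2: 11>5, j++
i=2 j=3: 11>8, j++
i=2 j=4: 11>10, j++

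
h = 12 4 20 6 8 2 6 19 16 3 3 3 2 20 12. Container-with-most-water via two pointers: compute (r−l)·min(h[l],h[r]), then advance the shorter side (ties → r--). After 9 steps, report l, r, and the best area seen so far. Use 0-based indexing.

l=0 r=14: min(12,12)*14=168 best=168 *, r--
l=0 r=13: min(12,20)*13=156 best=168, l++
l=1 r=13: min(4,20)*12=48 best=168, l++
l=2 r=13: min(20,20)*11=220 best=220 *, r--
l=2 r=12: min(20,2)*10=20 best=220, r--
l=2 r=11: min(20,3)*9=27 best=220, r--
l=2 r=10: min(20,3)*8=24 best=220, r--
l=2 r=9: min(20,3)*7=21 best=220, r--
l=2 r=8: min(20,16)*6=96 best=220, r--

l=2, r=7, best area=220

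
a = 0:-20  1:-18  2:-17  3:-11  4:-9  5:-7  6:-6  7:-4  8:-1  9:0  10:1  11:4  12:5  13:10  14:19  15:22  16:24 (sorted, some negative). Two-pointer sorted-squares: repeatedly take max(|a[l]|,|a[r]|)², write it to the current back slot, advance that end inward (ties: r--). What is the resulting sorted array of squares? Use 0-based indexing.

[0, 1, 1, 16, 16, 25, 36, 49, 81, 100, 121, 289, 324, 361, 400, 484, 576]

l=0 r=16: |-20|<=|24| out[16]=576, r--
l=0 r=15: |-20|<=|22| out[15]=484, r--
l=0 r=14: |-20|>|19| out[14]=400, l++
l=1 r=14: |-18|<=|19| out[13]=361, r--
l=1 r=13: |-18|>|10| out[12]=324, l++
l=2 r=13: |-17|>|10| out[11]=289, l++
l=3 r=13: |-11|>|10| out[10]=121, l++
l=4 r=13: |-9|<=|10| out[9]=100, r--
l=4 r=12: |-9|>|5| out[8]=81, l++
l=5 r=12: |-7|>|5| out[7]=49, l++
l=6 r=12: |-6|>|5| out[6]=36, l++
l=7 r=12: |-4|<=|5| out[5]=25, r--
l=7 r=11: |-4|<=|4| out[4]=16, r--
l=7 r=10: |-4|>|1| out[3]=16, l++
l=8 r=10: |-1|<=|1| out[2]=1, r--
l=8 r=9: |-1|>|0| out[1]=1, l++
l=9 r=9: |0|<=|0| out[0]=0, r--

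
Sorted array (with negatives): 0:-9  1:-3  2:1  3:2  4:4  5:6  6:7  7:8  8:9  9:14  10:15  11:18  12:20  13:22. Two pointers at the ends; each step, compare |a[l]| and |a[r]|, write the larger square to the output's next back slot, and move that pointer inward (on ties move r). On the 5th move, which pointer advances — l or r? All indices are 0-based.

r

l=0 r=13: |-9|<=|22| out[13]=484, r--
l=0 r=12: |-9|<=|20| out[12]=400, r--
l=0 r=11: |-9|<=|18| out[11]=324, r--
l=0 r=10: |-9|<=|15| out[10]=225, r--
l=0 r=9: |-9|<=|14| out[9]=196, r--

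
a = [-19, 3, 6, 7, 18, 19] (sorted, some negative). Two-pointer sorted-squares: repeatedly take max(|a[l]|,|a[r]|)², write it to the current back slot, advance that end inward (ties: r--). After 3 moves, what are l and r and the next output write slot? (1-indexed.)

[1,6] |-19|<=|19| out[6]=361 → r--
[1,5] |-19|>|18| out[5]=361 → l++
[2,5] |3|<=|18| out[4]=324 → r--

l=2, r=4, next write slot=3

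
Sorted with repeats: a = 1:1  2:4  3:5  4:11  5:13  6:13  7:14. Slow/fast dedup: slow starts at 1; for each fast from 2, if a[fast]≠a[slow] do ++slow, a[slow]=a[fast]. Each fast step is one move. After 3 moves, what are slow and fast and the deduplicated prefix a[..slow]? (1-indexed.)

(s=1,f=2) a[fast]=4≠a[slow]=1 write a[2]=4 → slow++,fast++
(s=2,f=3) a[fast]=5≠a[slow]=4 write a[3]=5 → slow++,fast++
(s=3,f=4) a[fast]=11≠a[slow]=5 write a[4]=11 → slow++,fast++

slow=4, fast=5, prefix=[1, 4, 5, 11]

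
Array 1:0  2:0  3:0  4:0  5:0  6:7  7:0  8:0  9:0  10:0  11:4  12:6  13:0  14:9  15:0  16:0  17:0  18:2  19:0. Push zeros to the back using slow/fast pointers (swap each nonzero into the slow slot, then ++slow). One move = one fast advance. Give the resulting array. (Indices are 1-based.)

[7, 4, 6, 9, 2, 0, 0, 0, 0, 0, 0, 0, 0, 0, 0, 0, 0, 0, 0]

(s=1,f=1) a[fast]=0 → fast++
(s=1,f=2) a[fast]=0 → fast++
(s=1,f=3) a[fast]=0 → fast++
(s=1,f=4) a[fast]=0 → fast++
(s=1,f=5) a[fast]=0 → fast++
(s=1,f=6) a[fast]=7≠0 swap→a[1]=7 → slow++,fast++
(s=2,f=7) a[fast]=0 → fast++
(s=2,f=8) a[fast]=0 → fast++
(s=2,f=9) a[fast]=0 → fast++
(s=2,f=10) a[fast]=0 → fast++
(s=2,f=11) a[fast]=4≠0 swap→a[2]=4 → slow++,fast++
(s=3,f=12) a[fast]=6≠0 swap→a[3]=6 → slow++,fast++
(s=4,f=13) a[fast]=0 → fast++
(s=4,f=14) a[fast]=9≠0 swap→a[4]=9 → slow++,fast++
(s=5,f=15) a[fast]=0 → fast++
(s=5,f=16) a[fast]=0 → fast++
(s=5,f=17) a[fast]=0 → fast++
(s=5,f=18) a[fast]=2≠0 swap→a[5]=2 → slow++,fast++
(s=6,f=19) a[fast]=0 → fast++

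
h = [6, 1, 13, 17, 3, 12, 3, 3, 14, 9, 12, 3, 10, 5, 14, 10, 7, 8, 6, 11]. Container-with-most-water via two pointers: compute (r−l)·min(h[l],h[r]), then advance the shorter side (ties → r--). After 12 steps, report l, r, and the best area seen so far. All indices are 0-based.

[0,19] min(6,11)*19=114 best=114 * → l++
[1,19] min(1,11)*18=18 best=114 → l++
[2,19] min(13,11)*17=187 best=187 * → r--
[2,18] min(13,6)*16=96 best=187 → r--
[2,17] min(13,8)*15=120 best=187 → r--
[2,16] min(13,7)*14=98 best=187 → r--
[2,15] min(13,10)*13=130 best=187 → r--
[2,14] min(13,14)*12=156 best=187 → l++
[3,14] min(17,14)*11=154 best=187 → r--
[3,13] min(17,5)*10=50 best=187 → r--
[3,12] min(17,10)*9=90 best=187 → r--
[3,11] min(17,3)*8=24 best=187 → r--

l=3, r=10, best area=187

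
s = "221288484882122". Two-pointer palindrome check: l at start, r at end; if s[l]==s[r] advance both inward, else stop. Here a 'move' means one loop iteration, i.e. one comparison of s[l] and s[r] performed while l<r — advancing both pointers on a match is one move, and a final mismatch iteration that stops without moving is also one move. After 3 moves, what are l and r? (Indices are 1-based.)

l=4, r=12

l=1 r=15: '2'=='2', l++,r--
l=2 r=14: '2'=='2', l++,r--
l=3 r=13: '1'=='1', l++,r--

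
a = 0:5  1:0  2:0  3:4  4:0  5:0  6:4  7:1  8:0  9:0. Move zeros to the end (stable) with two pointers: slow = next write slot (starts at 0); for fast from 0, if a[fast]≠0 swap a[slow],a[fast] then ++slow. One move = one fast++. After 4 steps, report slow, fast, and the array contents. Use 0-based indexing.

slow=2, fast=4, a=[5, 4, 0, 0, 0, 0, 4, 1, 0, 0]

slow=0 fast=0: a[fast]=5≠0 swap→a[0]=5, slow++,fast++
slow=1 fast=1: a[fast]=0, fast++
slow=1 fast=2: a[fast]=0, fast++
slow=1 fast=3: a[fast]=4≠0 swap→a[1]=4, slow++,fast++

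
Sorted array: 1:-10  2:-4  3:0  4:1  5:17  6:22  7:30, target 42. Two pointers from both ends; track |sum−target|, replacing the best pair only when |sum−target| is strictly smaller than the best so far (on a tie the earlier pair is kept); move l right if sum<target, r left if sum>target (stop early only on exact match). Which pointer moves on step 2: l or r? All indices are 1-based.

l

l=1 r=7: -10+30=20 d=22 *, l++
l=2 r=7: -4+30=26 d=16 *, l++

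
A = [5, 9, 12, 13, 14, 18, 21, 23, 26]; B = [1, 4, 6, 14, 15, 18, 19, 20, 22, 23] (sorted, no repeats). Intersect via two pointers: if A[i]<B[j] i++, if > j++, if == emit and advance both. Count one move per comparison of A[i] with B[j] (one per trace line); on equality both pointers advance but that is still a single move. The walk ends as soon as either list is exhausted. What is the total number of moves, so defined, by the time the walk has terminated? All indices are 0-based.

15 moves

[i=0,j=0] 5>1 → j++
[i=0,j=1] 5>4 → j++
[i=0,j=2] 5<6 → i++
[i=1,j=2] 9>6 → j++
[i=1,j=3] 9<14 → i++
[i=2,j=3] 12<14 → i++
[i=3,j=3] 13<14 → i++
[i=4,j=3] 14==14 emit → i++,j++
[i=5,j=4] 18>15 → j++
[i=5,j=5] 18==18 emit → i++,j++
[i=6,j=6] 21>19 → j++
[i=6,j=7] 21>20 → j++
[i=6,j=8] 21<22 → i++
[i=7,j=8] 23>22 → j++
[i=7,j=9] 23==23 emit → i++,j++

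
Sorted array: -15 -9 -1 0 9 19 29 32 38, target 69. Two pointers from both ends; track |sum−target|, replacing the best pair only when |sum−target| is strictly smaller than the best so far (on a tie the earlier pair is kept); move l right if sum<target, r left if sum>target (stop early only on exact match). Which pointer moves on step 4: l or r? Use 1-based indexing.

l

l=1 r=9: -15+38=23 d=46 *, l++
l=2 r=9: -9+38=29 d=40 *, l++
l=3 r=9: -1+38=37 d=32 *, l++
l=4 r=9: 0+38=38 d=31 *, l++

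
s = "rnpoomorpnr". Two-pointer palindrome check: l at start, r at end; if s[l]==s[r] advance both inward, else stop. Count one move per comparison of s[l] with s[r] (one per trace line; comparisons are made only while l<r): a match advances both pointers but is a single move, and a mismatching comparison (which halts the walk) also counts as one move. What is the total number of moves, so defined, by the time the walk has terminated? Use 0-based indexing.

l=0 r=10: 'r'=='r', l++,r--
l=1 r=9: 'n'=='n', l++,r--
l=2 r=8: 'p'=='p', l++,r--
l=3 r=7: 'o'!='r', stop

4 moves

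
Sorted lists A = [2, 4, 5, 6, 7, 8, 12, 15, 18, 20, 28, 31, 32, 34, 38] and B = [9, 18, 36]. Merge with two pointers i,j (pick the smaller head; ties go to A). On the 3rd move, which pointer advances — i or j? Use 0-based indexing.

i

[i=0,j=0] A[i]=2<=B[j]=9 take 2 → i++
[i=1,j=0] A[i]=4<=B[j]=9 take 4 → i++
[i=2,j=0] A[i]=5<=B[j]=9 take 5 → i++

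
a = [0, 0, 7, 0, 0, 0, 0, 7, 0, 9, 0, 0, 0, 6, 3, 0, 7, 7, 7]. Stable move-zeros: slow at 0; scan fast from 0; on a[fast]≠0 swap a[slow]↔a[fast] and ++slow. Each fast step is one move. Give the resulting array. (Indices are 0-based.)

[7, 7, 9, 6, 3, 7, 7, 7, 0, 0, 0, 0, 0, 0, 0, 0, 0, 0, 0]

(s=0,f=0) a[fast]=0 → fast++
(s=0,f=1) a[fast]=0 → fast++
(s=0,f=2) a[fast]=7≠0 swap→a[0]=7 → slow++,fast++
(s=1,f=3) a[fast]=0 → fast++
(s=1,f=4) a[fast]=0 → fast++
(s=1,f=5) a[fast]=0 → fast++
(s=1,f=6) a[fast]=0 → fast++
(s=1,f=7) a[fast]=7≠0 swap→a[1]=7 → slow++,fast++
(s=2,f=8) a[fast]=0 → fast++
(s=2,f=9) a[fast]=9≠0 swap→a[2]=9 → slow++,fast++
(s=3,f=10) a[fast]=0 → fast++
(s=3,f=11) a[fast]=0 → fast++
(s=3,f=12) a[fast]=0 → fast++
(s=3,f=13) a[fast]=6≠0 swap→a[3]=6 → slow++,fast++
(s=4,f=14) a[fast]=3≠0 swap→a[4]=3 → slow++,fast++
(s=5,f=15) a[fast]=0 → fast++
(s=5,f=16) a[fast]=7≠0 swap→a[5]=7 → slow++,fast++
(s=6,f=17) a[fast]=7≠0 swap→a[6]=7 → slow++,fast++
(s=7,f=18) a[fast]=7≠0 swap→a[7]=7 → slow++,fast++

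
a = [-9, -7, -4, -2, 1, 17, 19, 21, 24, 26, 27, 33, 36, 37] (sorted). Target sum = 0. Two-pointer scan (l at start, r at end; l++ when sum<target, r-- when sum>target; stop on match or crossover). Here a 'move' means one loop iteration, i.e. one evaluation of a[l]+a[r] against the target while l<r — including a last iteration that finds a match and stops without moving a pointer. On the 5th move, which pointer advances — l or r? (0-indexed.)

[0,13] -9+37=28 >0 → r--
[0,12] -9+36=27 >0 → r--
[0,11] -9+33=24 >0 → r--
[0,10] -9+27=18 >0 → r--
[0,9] -9+26=17 >0 → r--

r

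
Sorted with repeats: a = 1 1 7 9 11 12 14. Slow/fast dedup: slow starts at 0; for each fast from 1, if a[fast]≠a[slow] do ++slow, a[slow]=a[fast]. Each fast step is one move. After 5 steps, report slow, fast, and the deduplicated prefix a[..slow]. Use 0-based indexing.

slow=4, fast=6, prefix=[1, 7, 9, 11, 12]

(s=0,f=1) a[fast]=1=a[slow] dup → fast++
(s=0,f=2) a[fast]=7≠a[slow]=1 write a[1]=7 → slow++,fast++
(s=1,f=3) a[fast]=9≠a[slow]=7 write a[2]=9 → slow++,fast++
(s=2,f=4) a[fast]=11≠a[slow]=9 write a[3]=11 → slow++,fast++
(s=3,f=5) a[fast]=12≠a[slow]=11 write a[4]=12 → slow++,fast++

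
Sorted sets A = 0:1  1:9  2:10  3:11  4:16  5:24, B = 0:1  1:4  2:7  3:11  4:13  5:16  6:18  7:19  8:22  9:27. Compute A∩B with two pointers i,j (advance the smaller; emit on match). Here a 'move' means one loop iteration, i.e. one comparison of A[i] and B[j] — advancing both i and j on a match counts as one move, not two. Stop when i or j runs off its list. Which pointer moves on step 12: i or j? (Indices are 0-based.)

[i=0,j=0] 1==1 emit → i++,j++
[i=1,j=1] 9>4 → j++
[i=1,j=2] 9>7 → j++
[i=1,j=3] 9<11 → i++
[i=2,j=3] 10<11 → i++
[i=3,j=3] 11==11 emit → i++,j++
[i=4,j=4] 16>13 → j++
[i=4,j=5] 16==16 emit → i++,j++
[i=5,j=6] 24>18 → j++
[i=5,j=7] 24>19 → j++
[i=5,j=8] 24>22 → j++
[i=5,j=9] 24<27 → i++

i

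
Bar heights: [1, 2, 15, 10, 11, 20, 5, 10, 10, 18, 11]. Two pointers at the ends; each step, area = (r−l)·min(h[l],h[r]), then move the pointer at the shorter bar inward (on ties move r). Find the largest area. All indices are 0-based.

max area = 105

l=0 r=10: min(1,11)*10=10 best=10 *, l++
l=1 r=10: min(2,11)*9=18 best=18 *, l++
l=2 r=10: min(15,11)*8=88 best=88 *, r--
l=2 r=9: min(15,18)*7=105 best=105 *, l++
l=3 r=9: min(10,18)*6=60 best=105, l++
l=4 r=9: min(11,18)*5=55 best=105, l++
l=5 r=9: min(20,18)*4=72 best=105, r--
l=5 r=8: min(20,10)*3=30 best=105, r--
l=5 r=7: min(20,10)*2=20 best=105, r--
l=5 r=6: min(20,5)*1=5 best=105, r--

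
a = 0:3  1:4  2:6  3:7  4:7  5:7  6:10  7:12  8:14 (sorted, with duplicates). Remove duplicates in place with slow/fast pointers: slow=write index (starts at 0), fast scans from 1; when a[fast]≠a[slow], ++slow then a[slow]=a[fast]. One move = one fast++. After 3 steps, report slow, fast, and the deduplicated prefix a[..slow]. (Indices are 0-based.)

(s=0,f=1) a[fast]=4≠a[slow]=3 write a[1]=4 → slow++,fast++
(s=1,f=2) a[fast]=6≠a[slow]=4 write a[2]=6 → slow++,fast++
(s=2,f=3) a[fast]=7≠a[slow]=6 write a[3]=7 → slow++,fast++

slow=3, fast=4, prefix=[3, 4, 6, 7]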